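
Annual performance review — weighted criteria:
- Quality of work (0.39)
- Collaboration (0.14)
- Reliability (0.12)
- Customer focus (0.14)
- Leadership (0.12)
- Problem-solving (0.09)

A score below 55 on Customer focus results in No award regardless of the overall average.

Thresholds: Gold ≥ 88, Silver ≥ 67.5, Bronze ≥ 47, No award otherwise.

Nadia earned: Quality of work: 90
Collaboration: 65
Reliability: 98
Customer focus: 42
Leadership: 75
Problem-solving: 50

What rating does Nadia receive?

Customer focus score 42 < 55: minimum not met.
Weighted total:
  Quality of work 90 × 0.39 = 35.1
  Collaboration 65 × 0.14 = 9.1
  Reliability 98 × 0.12 = 11.76
  Customer focus 42 × 0.14 = 5.88
  Leadership 75 × 0.12 = 9
  Problem-solving 50 × 0.09 = 4.5
Sum = 75.34
Because the Customer focus minimum was not met, the result is No award.

No award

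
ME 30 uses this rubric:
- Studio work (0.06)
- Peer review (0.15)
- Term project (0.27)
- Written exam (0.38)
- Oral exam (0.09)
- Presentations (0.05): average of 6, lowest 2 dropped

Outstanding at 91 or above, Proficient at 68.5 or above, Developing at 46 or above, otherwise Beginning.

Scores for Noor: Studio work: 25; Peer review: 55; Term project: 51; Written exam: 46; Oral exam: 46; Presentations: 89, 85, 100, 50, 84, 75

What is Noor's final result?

Developing

Presentations: drop 50, 75 → average of remaining 4 = 358/4 = 89.5
Weighted total:
  Studio work 25 × 0.06 = 1.5
  Peer review 55 × 0.15 = 8.25
  Term project 51 × 0.27 = 13.77
  Written exam 46 × 0.38 = 17.48
  Oral exam 46 × 0.09 = 4.14
  Presentations 89.5 × 0.05 = 4.475
Sum = 49.615
49.615 is ≥ 46 and < 68.5 → Developing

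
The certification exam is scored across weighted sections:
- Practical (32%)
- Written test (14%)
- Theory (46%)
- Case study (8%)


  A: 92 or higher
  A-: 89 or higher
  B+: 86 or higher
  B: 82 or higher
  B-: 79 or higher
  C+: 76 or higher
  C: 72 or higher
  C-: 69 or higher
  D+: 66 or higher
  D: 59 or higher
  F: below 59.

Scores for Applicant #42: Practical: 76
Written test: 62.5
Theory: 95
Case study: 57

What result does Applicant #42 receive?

B-

Weighted total:
  Practical 76 × 0.32 = 24.32
  Written test 62.5 × 0.14 = 8.75
  Theory 95 × 0.46 = 43.7
  Case study 57 × 0.08 = 4.56
Sum = 81.33
81.33 is ≥ 79 and < 82 → B-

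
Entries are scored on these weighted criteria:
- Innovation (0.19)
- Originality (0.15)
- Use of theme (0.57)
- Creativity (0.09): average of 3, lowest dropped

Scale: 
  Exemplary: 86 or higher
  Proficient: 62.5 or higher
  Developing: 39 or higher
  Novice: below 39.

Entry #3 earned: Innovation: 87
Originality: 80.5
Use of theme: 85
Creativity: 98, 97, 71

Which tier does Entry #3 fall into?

Proficient

Creativity: drop 71 → average of remaining 2 = 195/2 = 97.5
Weighted total:
  Innovation 87 × 0.19 = 16.53
  Originality 80.5 × 0.15 = 12.075
  Use of theme 85 × 0.57 = 48.45
  Creativity 97.5 × 0.09 = 8.775
Sum = 85.83
85.83 is ≥ 62.5 and < 86 → Proficient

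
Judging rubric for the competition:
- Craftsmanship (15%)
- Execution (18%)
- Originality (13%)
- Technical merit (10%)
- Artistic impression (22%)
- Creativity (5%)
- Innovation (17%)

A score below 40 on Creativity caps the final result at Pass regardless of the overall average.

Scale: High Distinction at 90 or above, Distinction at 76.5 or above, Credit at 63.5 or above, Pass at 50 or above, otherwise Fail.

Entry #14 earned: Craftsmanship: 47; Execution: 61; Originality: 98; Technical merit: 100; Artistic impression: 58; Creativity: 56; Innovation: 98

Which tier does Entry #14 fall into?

Creativity score 56 ≥ 40: minimum met.
Weighted total:
  Craftsmanship 47 × 0.15 = 7.05
  Execution 61 × 0.18 = 10.98
  Originality 98 × 0.13 = 12.74
  Technical merit 100 × 0.1 = 10
  Artistic impression 58 × 0.22 = 12.76
  Creativity 56 × 0.05 = 2.8
  Innovation 98 × 0.17 = 16.66
Sum = 72.99
72.99 is ≥ 63.5 and < 76.5 → Credit

Credit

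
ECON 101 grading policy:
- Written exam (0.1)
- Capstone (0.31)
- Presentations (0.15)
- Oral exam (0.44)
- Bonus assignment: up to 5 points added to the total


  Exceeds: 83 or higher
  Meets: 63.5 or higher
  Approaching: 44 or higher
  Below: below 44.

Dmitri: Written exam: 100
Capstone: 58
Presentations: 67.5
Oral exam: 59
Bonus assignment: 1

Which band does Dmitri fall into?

Meets

Weighted total:
  Written exam 100 × 0.1 = 10
  Capstone 58 × 0.31 = 17.98
  Presentations 67.5 × 0.15 = 10.125
  Oral exam 59 × 0.44 = 25.96
Sum = 64.065
Bonus assignment: 64.065 + 1 = 65.065
65.065 is ≥ 63.5 and < 83 → Meets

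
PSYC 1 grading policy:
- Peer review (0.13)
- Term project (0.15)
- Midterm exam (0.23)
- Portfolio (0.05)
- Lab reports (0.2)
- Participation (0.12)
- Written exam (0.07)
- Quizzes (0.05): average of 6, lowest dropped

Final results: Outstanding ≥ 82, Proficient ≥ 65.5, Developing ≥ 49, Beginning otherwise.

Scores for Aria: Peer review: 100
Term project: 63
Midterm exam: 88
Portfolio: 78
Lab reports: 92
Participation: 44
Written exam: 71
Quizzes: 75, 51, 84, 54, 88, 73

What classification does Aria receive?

Proficient

Quizzes: drop 51 → average of remaining 5 = 374/5 = 74.8
Weighted total:
  Peer review 100 × 0.13 = 13
  Term project 63 × 0.15 = 9.45
  Midterm exam 88 × 0.23 = 20.24
  Portfolio 78 × 0.05 = 3.9
  Lab reports 92 × 0.2 = 18.4
  Participation 44 × 0.12 = 5.28
  Written exam 71 × 0.07 = 4.97
  Quizzes 74.8 × 0.05 = 3.74
Sum = 78.98
78.98 is ≥ 65.5 and < 82 → Proficient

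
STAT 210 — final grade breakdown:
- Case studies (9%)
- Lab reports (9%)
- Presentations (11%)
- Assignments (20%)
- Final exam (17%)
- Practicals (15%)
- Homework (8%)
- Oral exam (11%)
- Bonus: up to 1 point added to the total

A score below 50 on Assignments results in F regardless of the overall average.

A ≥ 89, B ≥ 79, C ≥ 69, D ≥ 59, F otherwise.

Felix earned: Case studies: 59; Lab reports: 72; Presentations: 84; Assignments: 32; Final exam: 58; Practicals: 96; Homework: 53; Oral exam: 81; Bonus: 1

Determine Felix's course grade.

F

Assignments score 32 < 50: minimum not met.
Weighted total:
  Case studies 59 × 0.09 = 5.31
  Lab reports 72 × 0.09 = 6.48
  Presentations 84 × 0.11 = 9.24
  Assignments 32 × 0.2 = 6.4
  Final exam 58 × 0.17 = 9.86
  Practicals 96 × 0.15 = 14.4
  Homework 53 × 0.08 = 4.24
  Oral exam 81 × 0.11 = 8.91
Sum = 64.84
Bonus: 64.84 + 1 = 65.84
Because the Assignments minimum was not met, the result is F.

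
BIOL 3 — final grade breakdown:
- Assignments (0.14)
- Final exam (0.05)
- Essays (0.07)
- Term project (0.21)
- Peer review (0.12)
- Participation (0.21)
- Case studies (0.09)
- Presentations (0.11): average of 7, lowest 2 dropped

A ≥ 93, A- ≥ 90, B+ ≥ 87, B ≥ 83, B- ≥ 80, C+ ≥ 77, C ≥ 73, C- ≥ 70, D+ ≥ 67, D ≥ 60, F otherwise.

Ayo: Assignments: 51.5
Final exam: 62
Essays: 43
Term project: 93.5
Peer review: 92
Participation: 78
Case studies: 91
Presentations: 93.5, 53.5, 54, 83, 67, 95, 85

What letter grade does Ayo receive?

C+

Presentations: drop 53.5, 54 → average of remaining 5 = 423.5/5 = 84.7
Weighted total:
  Assignments 51.5 × 0.14 = 7.21
  Final exam 62 × 0.05 = 3.1
  Essays 43 × 0.07 = 3.01
  Term project 93.5 × 0.21 = 19.635
  Peer review 92 × 0.12 = 11.04
  Participation 78 × 0.21 = 16.38
  Case studies 91 × 0.09 = 8.19
  Presentations 84.7 × 0.11 = 9.317
Sum = 77.882
77.882 is ≥ 77 and < 80 → C+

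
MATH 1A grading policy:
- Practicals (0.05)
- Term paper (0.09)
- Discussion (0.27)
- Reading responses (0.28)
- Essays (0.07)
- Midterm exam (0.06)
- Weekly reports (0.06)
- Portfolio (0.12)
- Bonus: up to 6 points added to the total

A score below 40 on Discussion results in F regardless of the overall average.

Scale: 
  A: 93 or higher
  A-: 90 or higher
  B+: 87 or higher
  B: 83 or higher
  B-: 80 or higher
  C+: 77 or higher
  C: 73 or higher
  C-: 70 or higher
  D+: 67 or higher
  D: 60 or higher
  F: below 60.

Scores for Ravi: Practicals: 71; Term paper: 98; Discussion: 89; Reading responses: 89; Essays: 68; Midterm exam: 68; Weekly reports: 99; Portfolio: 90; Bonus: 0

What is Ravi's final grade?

B

Discussion score 89 ≥ 40: minimum met.
Weighted total:
  Practicals 71 × 0.05 = 3.55
  Term paper 98 × 0.09 = 8.82
  Discussion 89 × 0.27 = 24.03
  Reading responses 89 × 0.28 = 24.92
  Essays 68 × 0.07 = 4.76
  Midterm exam 68 × 0.06 = 4.08
  Weekly reports 99 × 0.06 = 5.94
  Portfolio 90 × 0.12 = 10.8
Sum = 86.9
Bonus: 86.9 + 0 = 86.9
86.9 is ≥ 83 and < 87 → B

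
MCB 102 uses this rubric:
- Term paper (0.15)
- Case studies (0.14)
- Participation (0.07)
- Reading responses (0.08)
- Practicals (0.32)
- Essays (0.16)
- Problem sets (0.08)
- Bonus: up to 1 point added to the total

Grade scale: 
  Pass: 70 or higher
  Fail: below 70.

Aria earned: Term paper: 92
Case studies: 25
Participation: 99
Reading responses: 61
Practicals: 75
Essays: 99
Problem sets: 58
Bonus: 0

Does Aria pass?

Pass

Weighted total:
  Term paper 92 × 0.15 = 13.8
  Case studies 25 × 0.14 = 3.5
  Participation 99 × 0.07 = 6.93
  Reading responses 61 × 0.08 = 4.88
  Practicals 75 × 0.32 = 24
  Essays 99 × 0.16 = 15.84
  Problem sets 58 × 0.08 = 4.64
Sum = 73.59
Bonus: 73.59 + 0 = 73.59
73.59 ≥ 70 → Pass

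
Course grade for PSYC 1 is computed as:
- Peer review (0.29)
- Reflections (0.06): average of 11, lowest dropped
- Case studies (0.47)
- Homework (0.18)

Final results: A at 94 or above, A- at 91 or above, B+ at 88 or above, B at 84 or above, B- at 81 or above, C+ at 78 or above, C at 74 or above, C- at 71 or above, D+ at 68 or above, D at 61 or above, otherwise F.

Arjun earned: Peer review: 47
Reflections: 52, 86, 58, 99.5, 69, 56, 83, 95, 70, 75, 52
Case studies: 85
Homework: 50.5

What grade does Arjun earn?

D

Reflections: drop 52 → average of remaining 10 = 743.5/10 = 74.35
Weighted total:
  Peer review 47 × 0.29 = 13.63
  Reflections 74.35 × 0.06 = 4.461
  Case studies 85 × 0.47 = 39.95
  Homework 50.5 × 0.18 = 9.09
Sum = 67.131
67.131 is ≥ 61 and < 68 → D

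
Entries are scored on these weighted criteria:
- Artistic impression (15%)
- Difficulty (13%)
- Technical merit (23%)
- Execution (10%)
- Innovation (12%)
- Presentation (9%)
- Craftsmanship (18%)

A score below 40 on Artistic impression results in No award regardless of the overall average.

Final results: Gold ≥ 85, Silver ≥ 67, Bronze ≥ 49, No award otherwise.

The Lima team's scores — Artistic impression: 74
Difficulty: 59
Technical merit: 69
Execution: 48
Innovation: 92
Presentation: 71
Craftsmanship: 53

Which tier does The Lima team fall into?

Bronze

Artistic impression score 74 ≥ 40: minimum met.
Weighted total:
  Artistic impression 74 × 0.15 = 11.1
  Difficulty 59 × 0.13 = 7.67
  Technical merit 69 × 0.23 = 15.87
  Execution 48 × 0.1 = 4.8
  Innovation 92 × 0.12 = 11.04
  Presentation 71 × 0.09 = 6.39
  Craftsmanship 53 × 0.18 = 9.54
Sum = 66.41
66.41 is ≥ 49 and < 67 → Bronze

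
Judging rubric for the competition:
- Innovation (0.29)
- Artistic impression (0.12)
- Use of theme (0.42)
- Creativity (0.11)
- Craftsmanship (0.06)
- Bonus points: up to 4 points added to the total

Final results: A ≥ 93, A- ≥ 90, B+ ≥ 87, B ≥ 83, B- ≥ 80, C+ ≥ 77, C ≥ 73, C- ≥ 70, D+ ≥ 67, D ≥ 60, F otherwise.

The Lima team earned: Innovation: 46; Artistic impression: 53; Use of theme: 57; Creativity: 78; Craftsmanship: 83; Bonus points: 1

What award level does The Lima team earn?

Weighted total:
  Innovation 46 × 0.29 = 13.34
  Artistic impression 53 × 0.12 = 6.36
  Use of theme 57 × 0.42 = 23.94
  Creativity 78 × 0.11 = 8.58
  Craftsmanship 83 × 0.06 = 4.98
Sum = 57.2
Bonus points: 57.2 + 1 = 58.2
58.2 < 60 → F

F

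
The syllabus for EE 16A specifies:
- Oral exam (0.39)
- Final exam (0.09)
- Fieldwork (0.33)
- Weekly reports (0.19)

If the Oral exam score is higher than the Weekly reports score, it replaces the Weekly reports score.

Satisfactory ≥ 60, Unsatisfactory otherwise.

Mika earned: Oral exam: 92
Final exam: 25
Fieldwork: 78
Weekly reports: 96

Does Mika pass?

Oral exam (92) ≤ Weekly reports (96), so Weekly reports stays at 96.
Weighted total:
  Oral exam 92 × 0.39 = 35.88
  Final exam 25 × 0.09 = 2.25
  Fieldwork 78 × 0.33 = 25.74
  Weekly reports 96 × 0.19 = 18.24
Sum = 82.11
82.11 ≥ 60 → Satisfactory

Satisfactory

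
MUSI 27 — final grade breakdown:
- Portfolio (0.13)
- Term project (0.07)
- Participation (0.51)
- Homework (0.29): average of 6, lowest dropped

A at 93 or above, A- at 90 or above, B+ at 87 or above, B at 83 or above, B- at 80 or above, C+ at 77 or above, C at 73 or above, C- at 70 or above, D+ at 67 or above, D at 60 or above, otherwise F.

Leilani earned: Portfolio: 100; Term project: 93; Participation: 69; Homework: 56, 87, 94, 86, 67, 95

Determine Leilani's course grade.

C+

Homework: drop 56 → average of remaining 5 = 429/5 = 85.8
Weighted total:
  Portfolio 100 × 0.13 = 13
  Term project 93 × 0.07 = 6.51
  Participation 69 × 0.51 = 35.19
  Homework 85.8 × 0.29 = 24.882
Sum = 79.582
79.582 is ≥ 77 and < 80 → C+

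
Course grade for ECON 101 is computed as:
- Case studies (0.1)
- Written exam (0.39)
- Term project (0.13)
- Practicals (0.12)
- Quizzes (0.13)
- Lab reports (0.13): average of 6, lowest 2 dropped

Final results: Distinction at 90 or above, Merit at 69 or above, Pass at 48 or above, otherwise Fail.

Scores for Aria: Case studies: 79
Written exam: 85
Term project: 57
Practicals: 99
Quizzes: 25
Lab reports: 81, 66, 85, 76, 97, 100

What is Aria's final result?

Merit

Lab reports: drop 66, 76 → average of remaining 4 = 363/4 = 90.75
Weighted total:
  Case studies 79 × 0.1 = 7.9
  Written exam 85 × 0.39 = 33.15
  Term project 57 × 0.13 = 7.41
  Practicals 99 × 0.12 = 11.88
  Quizzes 25 × 0.13 = 3.25
  Lab reports 90.75 × 0.13 = 11.7975
Sum = 75.3875
75.3875 is ≥ 69 and < 90 → Merit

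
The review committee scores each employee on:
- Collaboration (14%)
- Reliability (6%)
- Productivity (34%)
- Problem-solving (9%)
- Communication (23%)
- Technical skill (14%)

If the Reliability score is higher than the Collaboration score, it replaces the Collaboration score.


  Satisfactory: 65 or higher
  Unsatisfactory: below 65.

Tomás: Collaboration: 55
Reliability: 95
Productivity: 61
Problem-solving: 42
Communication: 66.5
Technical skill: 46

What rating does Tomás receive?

Satisfactory

Reliability (95) > Collaboration (55), so Collaboration counts as 95.
Weighted total:
  Collaboration 95 × 0.14 = 13.3
  Reliability 95 × 0.06 = 5.7
  Productivity 61 × 0.34 = 20.74
  Problem-solving 42 × 0.09 = 3.78
  Communication 66.5 × 0.23 = 15.295
  Technical skill 46 × 0.14 = 6.44
Sum = 65.255
65.255 ≥ 65 → Satisfactory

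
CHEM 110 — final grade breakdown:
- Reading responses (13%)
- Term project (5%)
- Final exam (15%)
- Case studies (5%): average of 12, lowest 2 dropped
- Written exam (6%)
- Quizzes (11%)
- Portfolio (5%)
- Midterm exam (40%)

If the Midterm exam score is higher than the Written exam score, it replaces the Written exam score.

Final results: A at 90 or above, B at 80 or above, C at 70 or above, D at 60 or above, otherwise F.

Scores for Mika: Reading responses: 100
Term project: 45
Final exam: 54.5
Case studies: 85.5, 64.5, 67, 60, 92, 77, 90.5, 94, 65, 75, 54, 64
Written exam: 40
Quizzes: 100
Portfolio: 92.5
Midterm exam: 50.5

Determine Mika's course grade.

Case studies: drop 54, 60 → average of remaining 10 = 774.5/10 = 77.45
Midterm exam (50.5) > Written exam (40), so Written exam counts as 50.5.
Weighted total:
  Reading responses 100 × 0.13 = 13
  Term project 45 × 0.05 = 2.25
  Final exam 54.5 × 0.15 = 8.175
  Case studies 77.45 × 0.05 = 3.8725
  Written exam 50.5 × 0.06 = 3.03
  Quizzes 100 × 0.11 = 11
  Portfolio 92.5 × 0.05 = 4.625
  Midterm exam 50.5 × 0.4 = 20.2
Sum = 66.1525
66.1525 is ≥ 60 and < 70 → D

D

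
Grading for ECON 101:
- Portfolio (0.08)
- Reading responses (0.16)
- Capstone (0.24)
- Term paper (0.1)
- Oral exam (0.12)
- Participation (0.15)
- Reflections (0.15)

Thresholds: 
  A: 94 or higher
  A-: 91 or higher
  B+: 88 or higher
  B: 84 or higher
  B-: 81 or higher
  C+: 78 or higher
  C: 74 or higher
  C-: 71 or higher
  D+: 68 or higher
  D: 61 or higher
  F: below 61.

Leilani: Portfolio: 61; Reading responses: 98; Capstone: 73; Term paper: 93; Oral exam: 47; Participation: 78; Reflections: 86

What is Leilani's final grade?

Weighted total:
  Portfolio 61 × 0.08 = 4.88
  Reading responses 98 × 0.16 = 15.68
  Capstone 73 × 0.24 = 17.52
  Term paper 93 × 0.1 = 9.3
  Oral exam 47 × 0.12 = 5.64
  Participation 78 × 0.15 = 11.7
  Reflections 86 × 0.15 = 12.9
Sum = 77.62
77.62 is ≥ 74 and < 78 → C

C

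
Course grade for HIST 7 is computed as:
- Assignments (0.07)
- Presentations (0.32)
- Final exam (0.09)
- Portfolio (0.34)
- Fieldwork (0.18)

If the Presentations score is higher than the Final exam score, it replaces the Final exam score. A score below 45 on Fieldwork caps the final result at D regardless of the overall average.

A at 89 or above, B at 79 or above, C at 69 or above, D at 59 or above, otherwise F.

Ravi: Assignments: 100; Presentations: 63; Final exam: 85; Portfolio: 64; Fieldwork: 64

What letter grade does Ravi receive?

Presentations (63) ≤ Final exam (85), so Final exam stays at 85.
Fieldwork score 64 ≥ 45: minimum met.
Weighted total:
  Assignments 100 × 0.07 = 7
  Presentations 63 × 0.32 = 20.16
  Final exam 85 × 0.09 = 7.65
  Portfolio 64 × 0.34 = 21.76
  Fieldwork 64 × 0.18 = 11.52
Sum = 68.09
68.09 is ≥ 59 and < 69 → D

D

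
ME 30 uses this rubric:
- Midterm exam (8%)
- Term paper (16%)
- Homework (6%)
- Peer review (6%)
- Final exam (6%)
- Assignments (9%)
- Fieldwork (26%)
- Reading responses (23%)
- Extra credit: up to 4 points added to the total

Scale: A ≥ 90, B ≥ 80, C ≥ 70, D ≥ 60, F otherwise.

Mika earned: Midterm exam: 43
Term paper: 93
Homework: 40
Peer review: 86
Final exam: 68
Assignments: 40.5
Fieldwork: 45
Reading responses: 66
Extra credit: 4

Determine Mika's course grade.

D

Weighted total:
  Midterm exam 43 × 0.08 = 3.44
  Term paper 93 × 0.16 = 14.88
  Homework 40 × 0.06 = 2.4
  Peer review 86 × 0.06 = 5.16
  Final exam 68 × 0.06 = 4.08
  Assignments 40.5 × 0.09 = 3.645
  Fieldwork 45 × 0.26 = 11.7
  Reading responses 66 × 0.23 = 15.18
Sum = 60.485
Extra credit: 60.485 + 4 = 64.485
64.485 is ≥ 60 and < 70 → D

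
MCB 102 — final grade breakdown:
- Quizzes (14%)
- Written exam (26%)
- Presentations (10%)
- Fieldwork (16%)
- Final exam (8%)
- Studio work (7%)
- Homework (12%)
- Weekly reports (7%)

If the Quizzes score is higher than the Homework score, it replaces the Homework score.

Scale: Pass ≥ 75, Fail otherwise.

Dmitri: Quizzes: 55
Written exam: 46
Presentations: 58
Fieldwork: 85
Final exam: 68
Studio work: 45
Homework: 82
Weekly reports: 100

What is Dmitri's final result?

Fail

Quizzes (55) ≤ Homework (82), so Homework stays at 82.
Weighted total:
  Quizzes 55 × 0.14 = 7.7
  Written exam 46 × 0.26 = 11.96
  Presentations 58 × 0.1 = 5.8
  Fieldwork 85 × 0.16 = 13.6
  Final exam 68 × 0.08 = 5.44
  Studio work 45 × 0.07 = 3.15
  Homework 82 × 0.12 = 9.84
  Weekly reports 100 × 0.07 = 7
Sum = 64.49
64.49 < 75 → Fail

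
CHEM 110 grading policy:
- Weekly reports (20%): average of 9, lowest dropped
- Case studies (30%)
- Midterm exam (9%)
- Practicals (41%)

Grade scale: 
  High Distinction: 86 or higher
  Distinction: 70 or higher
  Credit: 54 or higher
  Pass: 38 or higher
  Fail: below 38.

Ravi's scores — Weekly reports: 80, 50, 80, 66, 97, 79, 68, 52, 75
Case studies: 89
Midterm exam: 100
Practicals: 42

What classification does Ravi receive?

Credit

Weekly reports: drop 50 → average of remaining 8 = 597/8 = 74.625
Weighted total:
  Weekly reports 74.625 × 0.2 = 14.925
  Case studies 89 × 0.3 = 26.7
  Midterm exam 100 × 0.09 = 9
  Practicals 42 × 0.41 = 17.22
Sum = 67.845
67.845 is ≥ 54 and < 70 → Credit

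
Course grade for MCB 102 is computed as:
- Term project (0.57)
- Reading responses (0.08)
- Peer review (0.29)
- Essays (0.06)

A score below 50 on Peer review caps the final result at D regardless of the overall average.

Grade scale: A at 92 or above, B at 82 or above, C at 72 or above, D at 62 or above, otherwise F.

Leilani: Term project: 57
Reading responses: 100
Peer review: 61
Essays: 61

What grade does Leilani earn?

Peer review score 61 ≥ 50: minimum met.
Weighted total:
  Term project 57 × 0.57 = 32.49
  Reading responses 100 × 0.08 = 8
  Peer review 61 × 0.29 = 17.69
  Essays 61 × 0.06 = 3.66
Sum = 61.84
61.84 < 62 → F

F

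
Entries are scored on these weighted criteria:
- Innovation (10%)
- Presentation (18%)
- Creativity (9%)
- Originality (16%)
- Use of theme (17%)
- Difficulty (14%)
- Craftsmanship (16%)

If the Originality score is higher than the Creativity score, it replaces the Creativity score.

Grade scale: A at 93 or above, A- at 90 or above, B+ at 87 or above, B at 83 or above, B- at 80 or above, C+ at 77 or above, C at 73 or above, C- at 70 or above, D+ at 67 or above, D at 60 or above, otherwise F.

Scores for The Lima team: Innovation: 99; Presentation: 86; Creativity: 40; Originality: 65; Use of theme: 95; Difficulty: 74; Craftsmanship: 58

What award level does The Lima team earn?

C+

Originality (65) > Creativity (40), so Creativity counts as 65.
Weighted total:
  Innovation 99 × 0.1 = 9.9
  Presentation 86 × 0.18 = 15.48
  Creativity 65 × 0.09 = 5.85
  Originality 65 × 0.16 = 10.4
  Use of theme 95 × 0.17 = 16.15
  Difficulty 74 × 0.14 = 10.36
  Craftsmanship 58 × 0.16 = 9.28
Sum = 77.42
77.42 is ≥ 77 and < 80 → C+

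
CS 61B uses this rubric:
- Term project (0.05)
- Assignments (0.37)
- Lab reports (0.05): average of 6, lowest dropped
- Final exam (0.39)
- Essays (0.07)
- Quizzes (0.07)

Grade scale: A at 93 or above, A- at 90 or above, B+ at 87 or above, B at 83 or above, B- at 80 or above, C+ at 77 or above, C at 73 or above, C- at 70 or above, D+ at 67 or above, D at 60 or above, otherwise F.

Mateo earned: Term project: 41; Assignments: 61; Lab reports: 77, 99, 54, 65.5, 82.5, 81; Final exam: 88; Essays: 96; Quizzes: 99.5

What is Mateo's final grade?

Lab reports: drop 54 → average of remaining 5 = 405/5 = 81
Weighted total:
  Term project 41 × 0.05 = 2.05
  Assignments 61 × 0.37 = 22.57
  Lab reports 81 × 0.05 = 4.05
  Final exam 88 × 0.39 = 34.32
  Essays 96 × 0.07 = 6.72
  Quizzes 99.5 × 0.07 = 6.965
Sum = 76.675
76.675 is ≥ 73 and < 77 → C

C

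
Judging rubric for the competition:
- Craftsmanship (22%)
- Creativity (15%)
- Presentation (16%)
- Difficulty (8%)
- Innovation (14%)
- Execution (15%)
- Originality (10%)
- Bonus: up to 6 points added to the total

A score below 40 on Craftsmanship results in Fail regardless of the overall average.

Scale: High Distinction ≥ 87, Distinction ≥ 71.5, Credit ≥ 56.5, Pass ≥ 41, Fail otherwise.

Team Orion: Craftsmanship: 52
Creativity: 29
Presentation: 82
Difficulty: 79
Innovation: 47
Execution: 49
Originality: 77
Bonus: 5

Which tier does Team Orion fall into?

Credit

Craftsmanship score 52 ≥ 40: minimum met.
Weighted total:
  Craftsmanship 52 × 0.22 = 11.44
  Creativity 29 × 0.15 = 4.35
  Presentation 82 × 0.16 = 13.12
  Difficulty 79 × 0.08 = 6.32
  Innovation 47 × 0.14 = 6.58
  Execution 49 × 0.15 = 7.35
  Originality 77 × 0.1 = 7.7
Sum = 56.86
Bonus: 56.86 + 5 = 61.86
61.86 is ≥ 56.5 and < 71.5 → Credit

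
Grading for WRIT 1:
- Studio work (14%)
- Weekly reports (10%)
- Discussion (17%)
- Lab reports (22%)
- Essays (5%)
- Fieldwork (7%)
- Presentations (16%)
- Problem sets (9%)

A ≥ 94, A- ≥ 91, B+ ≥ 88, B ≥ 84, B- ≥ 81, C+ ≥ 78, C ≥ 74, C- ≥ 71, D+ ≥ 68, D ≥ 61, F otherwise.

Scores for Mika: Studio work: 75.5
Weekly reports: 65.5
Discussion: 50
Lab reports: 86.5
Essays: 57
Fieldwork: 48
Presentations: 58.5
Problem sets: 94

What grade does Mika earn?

Weighted total:
  Studio work 75.5 × 0.14 = 10.57
  Weekly reports 65.5 × 0.1 = 6.55
  Discussion 50 × 0.17 = 8.5
  Lab reports 86.5 × 0.22 = 19.03
  Essays 57 × 0.05 = 2.85
  Fieldwork 48 × 0.07 = 3.36
  Presentations 58.5 × 0.16 = 9.36
  Problem sets 94 × 0.09 = 8.46
Sum = 68.68
68.68 is ≥ 68 and < 71 → D+

D+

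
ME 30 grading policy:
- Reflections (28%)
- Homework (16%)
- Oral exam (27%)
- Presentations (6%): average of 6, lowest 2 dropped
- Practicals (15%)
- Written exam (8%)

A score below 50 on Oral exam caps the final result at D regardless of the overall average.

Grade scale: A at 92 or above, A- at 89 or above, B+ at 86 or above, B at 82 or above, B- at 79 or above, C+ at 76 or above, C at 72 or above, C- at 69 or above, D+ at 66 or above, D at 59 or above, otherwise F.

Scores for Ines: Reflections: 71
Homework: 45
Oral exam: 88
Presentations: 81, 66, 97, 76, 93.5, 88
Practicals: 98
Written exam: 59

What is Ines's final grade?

C

Presentations: drop 66, 76 → average of remaining 4 = 359.5/4 = 89.875
Oral exam score 88 ≥ 50: minimum met.
Weighted total:
  Reflections 71 × 0.28 = 19.88
  Homework 45 × 0.16 = 7.2
  Oral exam 88 × 0.27 = 23.76
  Presentations 89.875 × 0.06 = 5.3925
  Practicals 98 × 0.15 = 14.7
  Written exam 59 × 0.08 = 4.72
Sum = 75.6525
75.6525 is ≥ 72 and < 76 → C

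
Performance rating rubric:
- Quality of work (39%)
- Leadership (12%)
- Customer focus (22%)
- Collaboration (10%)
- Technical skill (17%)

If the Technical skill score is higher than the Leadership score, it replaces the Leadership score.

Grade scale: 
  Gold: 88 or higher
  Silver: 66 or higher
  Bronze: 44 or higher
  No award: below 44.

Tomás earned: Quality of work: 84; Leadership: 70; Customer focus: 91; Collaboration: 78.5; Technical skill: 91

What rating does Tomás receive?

Technical skill (91) > Leadership (70), so Leadership counts as 91.
Weighted total:
  Quality of work 84 × 0.39 = 32.76
  Leadership 91 × 0.12 = 10.92
  Customer focus 91 × 0.22 = 20.02
  Collaboration 78.5 × 0.1 = 7.85
  Technical skill 91 × 0.17 = 15.47
Sum = 87.02
87.02 is ≥ 66 and < 88 → Silver

Silver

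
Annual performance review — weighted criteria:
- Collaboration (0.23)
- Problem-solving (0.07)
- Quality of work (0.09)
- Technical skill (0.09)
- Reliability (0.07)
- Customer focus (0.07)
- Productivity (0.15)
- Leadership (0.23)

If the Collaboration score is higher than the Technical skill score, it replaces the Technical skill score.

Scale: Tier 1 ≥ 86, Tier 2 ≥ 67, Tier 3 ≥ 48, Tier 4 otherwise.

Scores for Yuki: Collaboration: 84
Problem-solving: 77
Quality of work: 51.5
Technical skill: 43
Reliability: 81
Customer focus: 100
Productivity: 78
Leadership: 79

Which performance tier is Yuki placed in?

Collaboration (84) > Technical skill (43), so Technical skill counts as 84.
Weighted total:
  Collaboration 84 × 0.23 = 19.32
  Problem-solving 77 × 0.07 = 5.39
  Quality of work 51.5 × 0.09 = 4.635
  Technical skill 84 × 0.09 = 7.56
  Reliability 81 × 0.07 = 5.67
  Customer focus 100 × 0.07 = 7
  Productivity 78 × 0.15 = 11.7
  Leadership 79 × 0.23 = 18.17
Sum = 79.445
79.445 is ≥ 67 and < 86 → Tier 2

Tier 2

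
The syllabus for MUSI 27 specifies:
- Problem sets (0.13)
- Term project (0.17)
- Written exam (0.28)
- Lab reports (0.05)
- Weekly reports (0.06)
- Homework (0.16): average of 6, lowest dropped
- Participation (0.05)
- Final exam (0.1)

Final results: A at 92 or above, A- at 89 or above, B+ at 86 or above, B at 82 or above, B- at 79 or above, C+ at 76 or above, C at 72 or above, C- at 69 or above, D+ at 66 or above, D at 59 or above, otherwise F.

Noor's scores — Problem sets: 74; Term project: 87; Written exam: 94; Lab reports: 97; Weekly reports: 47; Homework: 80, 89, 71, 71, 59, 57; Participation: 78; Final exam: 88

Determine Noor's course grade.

B

Homework: drop 57 → average of remaining 5 = 370/5 = 74
Weighted total:
  Problem sets 74 × 0.13 = 9.62
  Term project 87 × 0.17 = 14.79
  Written exam 94 × 0.28 = 26.32
  Lab reports 97 × 0.05 = 4.85
  Weekly reports 47 × 0.06 = 2.82
  Homework 74 × 0.16 = 11.84
  Participation 78 × 0.05 = 3.9
  Final exam 88 × 0.1 = 8.8
Sum = 82.94
82.94 is ≥ 82 and < 86 → B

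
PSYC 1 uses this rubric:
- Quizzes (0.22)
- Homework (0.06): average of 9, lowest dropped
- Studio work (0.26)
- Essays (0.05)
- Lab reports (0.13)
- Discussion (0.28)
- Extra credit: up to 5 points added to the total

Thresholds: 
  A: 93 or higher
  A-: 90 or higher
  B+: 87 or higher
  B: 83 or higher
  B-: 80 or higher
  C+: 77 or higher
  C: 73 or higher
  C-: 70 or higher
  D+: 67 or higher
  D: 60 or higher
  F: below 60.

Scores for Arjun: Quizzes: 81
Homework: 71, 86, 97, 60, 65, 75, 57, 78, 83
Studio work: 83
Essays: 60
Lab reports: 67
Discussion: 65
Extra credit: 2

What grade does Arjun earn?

Homework: drop 57 → average of remaining 8 = 615/8 = 76.875
Weighted total:
  Quizzes 81 × 0.22 = 17.82
  Homework 76.875 × 0.06 = 4.6125
  Studio work 83 × 0.26 = 21.58
  Essays 60 × 0.05 = 3
  Lab reports 67 × 0.13 = 8.71
  Discussion 65 × 0.28 = 18.2
Sum = 73.9225
Extra credit: 73.9225 + 2 = 75.9225
75.9225 is ≥ 73 and < 77 → C

C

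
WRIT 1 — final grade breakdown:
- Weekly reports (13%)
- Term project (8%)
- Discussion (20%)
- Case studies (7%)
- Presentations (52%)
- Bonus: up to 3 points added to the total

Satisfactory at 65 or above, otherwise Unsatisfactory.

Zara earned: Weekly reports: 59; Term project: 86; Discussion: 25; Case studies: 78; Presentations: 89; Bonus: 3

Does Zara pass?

Weighted total:
  Weekly reports 59 × 0.13 = 7.67
  Term project 86 × 0.08 = 6.88
  Discussion 25 × 0.2 = 5
  Case studies 78 × 0.07 = 5.46
  Presentations 89 × 0.52 = 46.28
Sum = 71.29
Bonus: 71.29 + 3 = 74.29
74.29 ≥ 65 → Satisfactory

Satisfactory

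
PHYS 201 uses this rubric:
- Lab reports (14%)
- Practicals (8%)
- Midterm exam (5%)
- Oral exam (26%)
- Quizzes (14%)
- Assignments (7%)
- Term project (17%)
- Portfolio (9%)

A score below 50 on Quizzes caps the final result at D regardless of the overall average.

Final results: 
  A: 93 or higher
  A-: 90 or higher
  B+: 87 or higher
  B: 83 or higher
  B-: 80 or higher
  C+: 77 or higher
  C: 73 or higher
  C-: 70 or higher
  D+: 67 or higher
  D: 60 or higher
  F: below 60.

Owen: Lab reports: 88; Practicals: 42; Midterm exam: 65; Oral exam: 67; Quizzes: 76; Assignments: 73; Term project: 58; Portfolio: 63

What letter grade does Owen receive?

Quizzes score 76 ≥ 50: minimum met.
Weighted total:
  Lab reports 88 × 0.14 = 12.32
  Practicals 42 × 0.08 = 3.36
  Midterm exam 65 × 0.05 = 3.25
  Oral exam 67 × 0.26 = 17.42
  Quizzes 76 × 0.14 = 10.64
  Assignments 73 × 0.07 = 5.11
  Term project 58 × 0.17 = 9.86
  Portfolio 63 × 0.09 = 5.67
Sum = 67.63
67.63 is ≥ 67 and < 70 → D+

D+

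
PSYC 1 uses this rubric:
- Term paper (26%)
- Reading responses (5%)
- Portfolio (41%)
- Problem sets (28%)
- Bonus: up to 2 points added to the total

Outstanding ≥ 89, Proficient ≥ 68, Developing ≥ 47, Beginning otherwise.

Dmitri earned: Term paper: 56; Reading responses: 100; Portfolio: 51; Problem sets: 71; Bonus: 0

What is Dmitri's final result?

Weighted total:
  Term paper 56 × 0.26 = 14.56
  Reading responses 100 × 0.05 = 5
  Portfolio 51 × 0.41 = 20.91
  Problem sets 71 × 0.28 = 19.88
Sum = 60.35
Bonus: 60.35 + 0 = 60.35
60.35 is ≥ 47 and < 68 → Developing

Developing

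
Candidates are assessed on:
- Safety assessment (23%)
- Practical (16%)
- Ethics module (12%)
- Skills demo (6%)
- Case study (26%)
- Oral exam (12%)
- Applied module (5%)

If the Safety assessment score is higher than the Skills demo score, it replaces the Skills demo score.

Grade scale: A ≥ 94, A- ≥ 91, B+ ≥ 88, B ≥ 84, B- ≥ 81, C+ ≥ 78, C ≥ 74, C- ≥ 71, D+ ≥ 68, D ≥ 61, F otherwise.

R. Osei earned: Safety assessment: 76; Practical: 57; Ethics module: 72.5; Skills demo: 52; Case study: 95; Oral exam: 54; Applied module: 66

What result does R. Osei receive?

Safety assessment (76) > Skills demo (52), so Skills demo counts as 76.
Weighted total:
  Safety assessment 76 × 0.23 = 17.48
  Practical 57 × 0.16 = 9.12
  Ethics module 72.5 × 0.12 = 8.7
  Skills demo 76 × 0.06 = 4.56
  Case study 95 × 0.26 = 24.7
  Oral exam 54 × 0.12 = 6.48
  Applied module 66 × 0.05 = 3.3
Sum = 74.34
74.34 is ≥ 74 and < 78 → C

C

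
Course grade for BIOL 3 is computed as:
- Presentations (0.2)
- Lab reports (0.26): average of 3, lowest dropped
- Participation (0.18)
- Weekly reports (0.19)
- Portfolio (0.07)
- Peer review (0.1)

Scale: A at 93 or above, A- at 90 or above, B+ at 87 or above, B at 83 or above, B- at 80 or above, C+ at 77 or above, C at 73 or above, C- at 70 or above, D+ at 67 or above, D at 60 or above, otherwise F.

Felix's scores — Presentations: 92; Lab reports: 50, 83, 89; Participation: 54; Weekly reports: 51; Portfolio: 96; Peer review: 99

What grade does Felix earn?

C

Lab reports: drop 50 → average of remaining 2 = 172/2 = 86
Weighted total:
  Presentations 92 × 0.2 = 18.4
  Lab reports 86 × 0.26 = 22.36
  Participation 54 × 0.18 = 9.72
  Weekly reports 51 × 0.19 = 9.69
  Portfolio 96 × 0.07 = 6.72
  Peer review 99 × 0.1 = 9.9
Sum = 76.79
76.79 is ≥ 73 and < 77 → C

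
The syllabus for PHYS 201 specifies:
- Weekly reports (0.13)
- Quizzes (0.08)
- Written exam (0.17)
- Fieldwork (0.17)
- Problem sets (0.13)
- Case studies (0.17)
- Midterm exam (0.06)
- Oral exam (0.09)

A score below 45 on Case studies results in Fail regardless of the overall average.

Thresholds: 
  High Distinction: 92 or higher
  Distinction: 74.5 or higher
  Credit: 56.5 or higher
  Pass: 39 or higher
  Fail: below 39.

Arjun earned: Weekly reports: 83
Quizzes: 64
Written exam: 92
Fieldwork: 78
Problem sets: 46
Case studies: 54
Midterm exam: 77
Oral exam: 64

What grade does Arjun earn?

Credit

Case studies score 54 ≥ 45: minimum met.
Weighted total:
  Weekly reports 83 × 0.13 = 10.79
  Quizzes 64 × 0.08 = 5.12
  Written exam 92 × 0.17 = 15.64
  Fieldwork 78 × 0.17 = 13.26
  Problem sets 46 × 0.13 = 5.98
  Case studies 54 × 0.17 = 9.18
  Midterm exam 77 × 0.06 = 4.62
  Oral exam 64 × 0.09 = 5.76
Sum = 70.35
70.35 is ≥ 56.5 and < 74.5 → Credit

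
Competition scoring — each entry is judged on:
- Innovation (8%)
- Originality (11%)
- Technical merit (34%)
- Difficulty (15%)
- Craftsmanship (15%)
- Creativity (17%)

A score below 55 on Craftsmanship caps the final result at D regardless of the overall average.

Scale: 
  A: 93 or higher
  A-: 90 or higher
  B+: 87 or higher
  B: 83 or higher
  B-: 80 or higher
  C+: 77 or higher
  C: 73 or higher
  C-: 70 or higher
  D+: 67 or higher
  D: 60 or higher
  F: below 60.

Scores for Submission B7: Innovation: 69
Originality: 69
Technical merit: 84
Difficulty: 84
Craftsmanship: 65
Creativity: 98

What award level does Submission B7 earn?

B-

Craftsmanship score 65 ≥ 55: minimum met.
Weighted total:
  Innovation 69 × 0.08 = 5.52
  Originality 69 × 0.11 = 7.59
  Technical merit 84 × 0.34 = 28.56
  Difficulty 84 × 0.15 = 12.6
  Craftsmanship 65 × 0.15 = 9.75
  Creativity 98 × 0.17 = 16.66
Sum = 80.68
80.68 is ≥ 80 and < 83 → B-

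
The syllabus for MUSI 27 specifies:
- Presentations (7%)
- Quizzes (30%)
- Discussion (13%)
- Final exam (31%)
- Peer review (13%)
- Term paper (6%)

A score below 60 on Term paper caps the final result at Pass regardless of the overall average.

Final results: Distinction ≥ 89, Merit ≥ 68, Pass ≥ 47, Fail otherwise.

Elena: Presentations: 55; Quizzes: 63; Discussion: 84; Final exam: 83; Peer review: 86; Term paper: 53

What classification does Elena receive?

Pass

Term paper score 53 < 60: minimum not met.
Weighted total:
  Presentations 55 × 0.07 = 3.85
  Quizzes 63 × 0.3 = 18.9
  Discussion 84 × 0.13 = 10.92
  Final exam 83 × 0.31 = 25.73
  Peer review 86 × 0.13 = 11.18
  Term paper 53 × 0.06 = 3.18
Sum = 73.76
73.76 would be Merit; cap at Pass applies → Pass.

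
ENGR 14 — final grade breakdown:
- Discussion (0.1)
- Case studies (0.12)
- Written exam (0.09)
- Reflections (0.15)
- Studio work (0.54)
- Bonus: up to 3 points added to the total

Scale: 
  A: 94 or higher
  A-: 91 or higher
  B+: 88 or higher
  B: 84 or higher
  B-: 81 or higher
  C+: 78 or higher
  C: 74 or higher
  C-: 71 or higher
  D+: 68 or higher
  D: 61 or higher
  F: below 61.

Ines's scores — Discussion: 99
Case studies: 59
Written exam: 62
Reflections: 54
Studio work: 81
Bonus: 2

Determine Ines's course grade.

C

Weighted total:
  Discussion 99 × 0.1 = 9.9
  Case studies 59 × 0.12 = 7.08
  Written exam 62 × 0.09 = 5.58
  Reflections 54 × 0.15 = 8.1
  Studio work 81 × 0.54 = 43.74
Sum = 74.4
Bonus: 74.4 + 2 = 76.4
76.4 is ≥ 74 and < 78 → C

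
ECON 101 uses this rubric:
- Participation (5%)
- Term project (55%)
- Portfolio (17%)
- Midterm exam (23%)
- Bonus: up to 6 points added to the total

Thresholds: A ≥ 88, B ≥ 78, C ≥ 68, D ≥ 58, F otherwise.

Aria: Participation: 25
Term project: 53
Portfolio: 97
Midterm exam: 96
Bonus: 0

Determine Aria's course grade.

Weighted total:
  Participation 25 × 0.05 = 1.25
  Term project 53 × 0.55 = 29.15
  Portfolio 97 × 0.17 = 16.49
  Midterm exam 96 × 0.23 = 22.08
Sum = 68.97
Bonus: 68.97 + 0 = 68.97
68.97 is ≥ 68 and < 78 → C

C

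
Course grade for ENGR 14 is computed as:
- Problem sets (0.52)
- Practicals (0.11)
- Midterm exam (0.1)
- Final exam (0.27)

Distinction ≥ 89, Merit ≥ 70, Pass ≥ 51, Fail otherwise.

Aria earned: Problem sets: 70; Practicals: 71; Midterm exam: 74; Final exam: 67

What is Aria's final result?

Pass

Weighted total:
  Problem sets 70 × 0.52 = 36.4
  Practicals 71 × 0.11 = 7.81
  Midterm exam 74 × 0.1 = 7.4
  Final exam 67 × 0.27 = 18.09
Sum = 69.7
69.7 is ≥ 51 and < 70 → Pass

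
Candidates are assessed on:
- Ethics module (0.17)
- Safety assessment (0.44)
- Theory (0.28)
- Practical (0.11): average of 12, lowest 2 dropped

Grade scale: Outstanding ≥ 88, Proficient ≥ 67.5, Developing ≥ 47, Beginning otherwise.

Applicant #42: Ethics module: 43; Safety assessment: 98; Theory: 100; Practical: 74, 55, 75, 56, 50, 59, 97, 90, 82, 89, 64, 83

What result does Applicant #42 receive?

Practical: drop 50, 55 → average of remaining 10 = 769/10 = 76.9
Weighted total:
  Ethics module 43 × 0.17 = 7.31
  Safety assessment 98 × 0.44 = 43.12
  Theory 100 × 0.28 = 28
  Practical 76.9 × 0.11 = 8.459
Sum = 86.889
86.889 is ≥ 67.5 and < 88 → Proficient

Proficient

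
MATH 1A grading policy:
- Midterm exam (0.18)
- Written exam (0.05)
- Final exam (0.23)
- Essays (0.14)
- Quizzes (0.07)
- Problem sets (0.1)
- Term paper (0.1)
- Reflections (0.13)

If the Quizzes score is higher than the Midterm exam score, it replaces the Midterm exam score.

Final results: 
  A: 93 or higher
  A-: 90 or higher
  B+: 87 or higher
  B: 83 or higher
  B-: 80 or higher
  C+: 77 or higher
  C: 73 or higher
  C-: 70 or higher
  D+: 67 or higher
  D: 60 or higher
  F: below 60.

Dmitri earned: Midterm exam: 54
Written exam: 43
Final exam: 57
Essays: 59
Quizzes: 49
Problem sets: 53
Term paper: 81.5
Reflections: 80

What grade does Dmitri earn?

Quizzes (49) ≤ Midterm exam (54), so Midterm exam stays at 54.
Weighted total:
  Midterm exam 54 × 0.18 = 9.72
  Written exam 43 × 0.05 = 2.15
  Final exam 57 × 0.23 = 13.11
  Essays 59 × 0.14 = 8.26
  Quizzes 49 × 0.07 = 3.43
  Problem sets 53 × 0.1 = 5.3
  Term paper 81.5 × 0.1 = 8.15
  Reflections 80 × 0.13 = 10.4
Sum = 60.52
60.52 is ≥ 60 and < 67 → D

D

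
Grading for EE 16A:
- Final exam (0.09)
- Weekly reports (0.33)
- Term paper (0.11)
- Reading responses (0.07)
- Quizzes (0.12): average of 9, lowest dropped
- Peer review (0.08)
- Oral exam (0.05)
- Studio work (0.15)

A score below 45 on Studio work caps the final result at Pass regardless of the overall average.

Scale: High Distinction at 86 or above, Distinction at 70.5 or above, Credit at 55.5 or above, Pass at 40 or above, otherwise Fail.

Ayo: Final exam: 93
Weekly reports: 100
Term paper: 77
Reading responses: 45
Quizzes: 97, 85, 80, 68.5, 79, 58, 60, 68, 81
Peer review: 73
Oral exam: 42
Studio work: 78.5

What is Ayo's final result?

Distinction

Quizzes: drop 58 → average of remaining 8 = 618.5/8 = 77.3125
Studio work score 78.5 ≥ 45: minimum met.
Weighted total:
  Final exam 93 × 0.09 = 8.37
  Weekly reports 100 × 0.33 = 33
  Term paper 77 × 0.11 = 8.47
  Reading responses 45 × 0.07 = 3.15
  Quizzes 77.3125 × 0.12 = 9.2775
  Peer review 73 × 0.08 = 5.84
  Oral exam 42 × 0.05 = 2.1
  Studio work 78.5 × 0.15 = 11.775
Sum = 81.9825
81.9825 is ≥ 70.5 and < 86 → Distinction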